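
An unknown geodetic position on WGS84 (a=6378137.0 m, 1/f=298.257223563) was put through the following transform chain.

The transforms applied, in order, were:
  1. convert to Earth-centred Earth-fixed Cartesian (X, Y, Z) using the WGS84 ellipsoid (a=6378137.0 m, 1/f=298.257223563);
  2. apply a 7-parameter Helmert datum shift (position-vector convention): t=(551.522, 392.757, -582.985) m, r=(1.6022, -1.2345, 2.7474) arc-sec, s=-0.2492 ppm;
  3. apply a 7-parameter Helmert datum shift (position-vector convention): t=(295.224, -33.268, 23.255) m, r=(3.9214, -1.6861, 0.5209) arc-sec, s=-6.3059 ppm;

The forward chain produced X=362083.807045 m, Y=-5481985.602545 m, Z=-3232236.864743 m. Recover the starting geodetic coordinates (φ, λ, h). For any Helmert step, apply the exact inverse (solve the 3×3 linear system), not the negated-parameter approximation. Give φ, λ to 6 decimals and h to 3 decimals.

start: X=362083.8070, Y=-5481985.6025, Z=-3232236.8647 m
→ Helmert⁻¹: X=361750.5989, Y=-5482049.2655, Z=-3232179.2374
→ Helmert⁻¹: X=361106.8006, Y=-5482473.3003, Z=-3231556.6328
→ geod (Bowring, a=6378137.000): φ=-30.63073200°, λ=-86.23161800°, h=1614.7380 m

φ=-30.630732°, λ=-86.231618°, h=1614.738 m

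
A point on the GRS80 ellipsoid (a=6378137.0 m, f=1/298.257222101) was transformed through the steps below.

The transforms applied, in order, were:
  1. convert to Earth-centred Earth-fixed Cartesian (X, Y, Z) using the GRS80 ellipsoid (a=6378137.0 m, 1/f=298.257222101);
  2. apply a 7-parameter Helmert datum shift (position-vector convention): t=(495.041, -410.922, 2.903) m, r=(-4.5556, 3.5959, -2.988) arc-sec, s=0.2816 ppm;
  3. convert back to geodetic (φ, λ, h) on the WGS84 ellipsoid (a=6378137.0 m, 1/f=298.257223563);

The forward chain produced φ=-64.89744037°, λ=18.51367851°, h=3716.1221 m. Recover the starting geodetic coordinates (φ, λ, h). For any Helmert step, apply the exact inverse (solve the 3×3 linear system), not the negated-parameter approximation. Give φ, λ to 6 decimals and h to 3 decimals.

φ=-64.898859°, λ=18.527922°, h=3572.807 m

start: φ=-64.897440°, λ=18.513679°, h=3716.122 m
→ ECEF (a=6378137.000, f=1/298.257223563): X=2574392.7119, Y=862063.2110, Z=-5756233.2483
→ Helmert⁻¹: X=2573984.7994, Y=862638.3092, Z=-5756170.6046
→ geod (Bowring, a=6378137.000): φ=-64.89885900°, λ=18.52792200°, h=3572.8070 m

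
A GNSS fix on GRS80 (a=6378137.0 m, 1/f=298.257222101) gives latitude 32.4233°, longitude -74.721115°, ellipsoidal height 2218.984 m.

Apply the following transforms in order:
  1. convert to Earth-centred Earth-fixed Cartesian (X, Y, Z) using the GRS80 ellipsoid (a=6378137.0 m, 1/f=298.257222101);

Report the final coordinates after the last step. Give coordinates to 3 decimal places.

start: φ=32.423300°, λ=-74.721115°, h=2218.984 m
→ ECEF (a=6378137.000, f=1/298.257222101): X=1420599.5086, Y=-5200366.1868, Z=3401336.2805

X=1420599.509 m, Y=-5200366.187 m, Z=3401336.281 m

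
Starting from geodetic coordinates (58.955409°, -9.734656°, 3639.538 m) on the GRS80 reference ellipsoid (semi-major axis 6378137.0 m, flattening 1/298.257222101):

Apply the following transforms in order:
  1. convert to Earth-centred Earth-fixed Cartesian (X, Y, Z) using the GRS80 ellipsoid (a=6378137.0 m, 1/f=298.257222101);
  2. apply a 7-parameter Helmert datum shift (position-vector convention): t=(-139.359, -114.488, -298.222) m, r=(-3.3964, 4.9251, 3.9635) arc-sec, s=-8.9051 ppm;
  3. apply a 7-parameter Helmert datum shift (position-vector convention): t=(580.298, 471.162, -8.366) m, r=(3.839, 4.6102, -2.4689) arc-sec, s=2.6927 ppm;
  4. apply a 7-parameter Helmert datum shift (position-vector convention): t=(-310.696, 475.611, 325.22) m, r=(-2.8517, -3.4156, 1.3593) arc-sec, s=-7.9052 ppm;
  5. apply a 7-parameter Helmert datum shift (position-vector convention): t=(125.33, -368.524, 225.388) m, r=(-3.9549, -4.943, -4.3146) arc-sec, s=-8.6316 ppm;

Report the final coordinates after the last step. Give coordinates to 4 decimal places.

start: φ=58.955409°, λ=-9.734656°, h=3639.538 m
→ ECEF (a=6378137.000, f=1/298.257222101): X=3251721.4326, Y=-557851.4409, Z=5444494.4821
→ Helmert 7p (PV): X=3251693.8361, Y=-557808.8286, Z=5444079.3194
→ Helmert 7p (PV): X=3252397.8935, Y=-557479.4156, Z=5444002.5523
→ Helmert 7p (PV): X=3251975.0123, Y=-556902.6991, Z=5444346.3007
→ Helmert 7p (PV): X=3251930.1545, Y=-557230.0512, Z=5444613.3040

X=3251930.1545 m, Y=-557230.0512 m, Z=5444613.3040 m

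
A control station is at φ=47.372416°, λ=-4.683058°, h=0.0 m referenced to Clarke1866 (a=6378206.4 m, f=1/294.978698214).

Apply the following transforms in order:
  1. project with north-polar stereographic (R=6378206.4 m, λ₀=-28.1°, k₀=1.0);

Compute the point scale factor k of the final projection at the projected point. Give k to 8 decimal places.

1.15222564

start: φ=47.372416°, λ=-4.683058°, h=0.000 m
→ into stereo (λ₀=-28.1°): φ=47.37241600°, λ−λ₀=23.41694200°
scale k = 1.15222564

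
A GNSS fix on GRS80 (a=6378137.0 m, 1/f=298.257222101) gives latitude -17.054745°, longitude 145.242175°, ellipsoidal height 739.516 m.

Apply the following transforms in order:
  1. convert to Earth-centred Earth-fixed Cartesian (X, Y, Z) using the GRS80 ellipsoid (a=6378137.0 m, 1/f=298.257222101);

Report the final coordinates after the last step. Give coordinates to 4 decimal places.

X=-5011671.2733 m, Y=3477734.0180 m, Z=-1858843.3228 m

start: φ=-17.054745°, λ=145.242175°, h=739.516 m
→ ECEF (a=6378137.000, f=1/298.257222101): X=-5011671.2733, Y=3477734.0180, Z=-1858843.3228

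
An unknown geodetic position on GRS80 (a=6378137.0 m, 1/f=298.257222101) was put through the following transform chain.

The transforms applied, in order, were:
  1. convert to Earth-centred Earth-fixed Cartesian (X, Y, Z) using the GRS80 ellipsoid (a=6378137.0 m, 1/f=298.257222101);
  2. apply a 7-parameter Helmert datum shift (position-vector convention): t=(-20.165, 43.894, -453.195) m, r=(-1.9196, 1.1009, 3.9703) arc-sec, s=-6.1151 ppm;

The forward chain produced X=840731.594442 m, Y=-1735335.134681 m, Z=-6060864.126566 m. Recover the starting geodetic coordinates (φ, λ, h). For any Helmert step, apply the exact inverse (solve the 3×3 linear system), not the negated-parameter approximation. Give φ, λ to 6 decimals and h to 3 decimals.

φ=-72.461059°, λ=-64.150372°, h=1124.048 m

start: X=840731.5944, Y=-1735335.1347, Z=-6060864.1266 m
→ Helmert⁻¹: X=840755.8444, Y=-1735349.4225, Z=-6060459.6544
→ geod (Bowring, a=6378137.000): φ=-72.46105900°, λ=-64.15037200°, h=1124.0480 m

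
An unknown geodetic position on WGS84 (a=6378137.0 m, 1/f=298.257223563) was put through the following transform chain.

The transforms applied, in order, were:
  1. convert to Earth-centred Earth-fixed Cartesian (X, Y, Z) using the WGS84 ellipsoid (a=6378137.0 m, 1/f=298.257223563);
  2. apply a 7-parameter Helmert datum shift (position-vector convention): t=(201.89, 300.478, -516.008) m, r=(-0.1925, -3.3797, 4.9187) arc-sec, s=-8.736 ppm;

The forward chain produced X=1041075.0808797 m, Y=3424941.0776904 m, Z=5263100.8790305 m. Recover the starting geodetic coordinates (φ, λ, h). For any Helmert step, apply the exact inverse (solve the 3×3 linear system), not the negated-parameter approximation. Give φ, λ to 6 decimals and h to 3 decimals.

start: X=1041075.0809, Y=3424941.0777, Z=5263100.8790 m
→ Helmert⁻¹: X=1041050.1960, Y=3424640.7798, Z=5263649.0086
→ geod (Bowring, a=6378137.000): φ=55.96225300°, λ=73.09135000°, h=1880.2440 m

φ=55.962253°, λ=73.091350°, h=1880.244 m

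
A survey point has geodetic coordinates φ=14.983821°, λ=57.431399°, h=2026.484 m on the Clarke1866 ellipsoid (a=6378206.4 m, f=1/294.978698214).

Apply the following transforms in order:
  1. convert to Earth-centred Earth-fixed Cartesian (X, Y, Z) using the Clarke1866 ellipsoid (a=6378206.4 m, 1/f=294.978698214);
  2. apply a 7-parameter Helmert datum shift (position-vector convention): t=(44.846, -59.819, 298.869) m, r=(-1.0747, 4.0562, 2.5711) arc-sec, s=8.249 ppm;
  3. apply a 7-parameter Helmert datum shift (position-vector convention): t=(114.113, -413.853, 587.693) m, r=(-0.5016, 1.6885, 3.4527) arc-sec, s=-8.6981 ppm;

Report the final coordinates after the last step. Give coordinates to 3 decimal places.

start: φ=14.983821°, λ=57.431399°, h=2026.484 m
→ ECEF (a=6378206.400, f=1/294.978698214): X=3318509.4159, Y=5195279.0299, Z=1638794.2093
→ Helmert 7p (PV): X=3318549.1036, Y=5195311.9712, Z=1639014.2685
→ Helmert 7p (PV): X=3318560.8041, Y=5194912.4638, Z=1639547.9056

X=3318560.804 m, Y=5194912.464 m, Z=1639547.906 m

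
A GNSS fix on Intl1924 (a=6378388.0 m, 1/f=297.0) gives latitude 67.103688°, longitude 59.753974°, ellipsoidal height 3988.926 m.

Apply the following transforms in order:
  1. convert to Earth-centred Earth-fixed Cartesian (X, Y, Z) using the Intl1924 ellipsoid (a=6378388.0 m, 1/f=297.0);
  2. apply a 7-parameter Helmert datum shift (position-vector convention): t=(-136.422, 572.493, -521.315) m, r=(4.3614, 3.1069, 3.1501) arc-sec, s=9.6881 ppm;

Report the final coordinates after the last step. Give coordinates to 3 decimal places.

start: φ=67.103688°, λ=59.753974°, h=3988.926 m
→ ECEF (a=6378388.000, f=1/297.0): X=1254382.2765, Y=2151267.6722, Z=5856730.8789
→ Helmert 7p (PV): X=1254313.3713, Y=2151756.3243, Z=5856292.8982

X=1254313.371 m, Y=2151756.324 m, Z=5856292.898 m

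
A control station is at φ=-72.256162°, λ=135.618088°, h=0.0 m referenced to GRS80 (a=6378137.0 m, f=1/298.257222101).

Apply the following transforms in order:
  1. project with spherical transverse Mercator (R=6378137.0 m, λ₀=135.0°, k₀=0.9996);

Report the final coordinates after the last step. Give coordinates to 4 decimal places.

E=20960.4953 m, N=-8040409.4332 m

start: φ=-72.256162°, λ=135.618088°, h=0.000 m
→ tm (R=6378137.0, λ₀=135.0°): E=20960.4953, N=-8040409.4332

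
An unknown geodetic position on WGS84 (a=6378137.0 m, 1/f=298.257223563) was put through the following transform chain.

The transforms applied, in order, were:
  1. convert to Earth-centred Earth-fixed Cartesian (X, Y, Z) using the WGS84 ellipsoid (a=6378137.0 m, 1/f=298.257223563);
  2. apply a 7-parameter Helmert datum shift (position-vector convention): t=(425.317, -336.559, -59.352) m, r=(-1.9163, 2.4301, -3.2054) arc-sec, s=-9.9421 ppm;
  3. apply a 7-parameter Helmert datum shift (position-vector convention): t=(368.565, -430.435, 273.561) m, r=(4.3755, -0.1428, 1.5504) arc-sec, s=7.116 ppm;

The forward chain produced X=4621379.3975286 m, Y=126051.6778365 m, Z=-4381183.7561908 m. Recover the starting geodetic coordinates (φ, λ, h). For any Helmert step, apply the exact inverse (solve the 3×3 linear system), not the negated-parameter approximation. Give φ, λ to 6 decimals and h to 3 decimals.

start: X=4621379.3975, Y=126051.6778, Z=-4381183.7562 m
→ Helmert⁻¹: X=4620975.8661, Y=126353.5356, Z=-4381432.0185
→ Helmert⁻¹: X=4620646.1358, Y=126803.8650, Z=-4381360.6109
→ geod (Bowring, a=6378137.000): φ=-43.65874600°, λ=1.57196700°, h=901.0070 m

φ=-43.658746°, λ=1.571967°, h=901.007 m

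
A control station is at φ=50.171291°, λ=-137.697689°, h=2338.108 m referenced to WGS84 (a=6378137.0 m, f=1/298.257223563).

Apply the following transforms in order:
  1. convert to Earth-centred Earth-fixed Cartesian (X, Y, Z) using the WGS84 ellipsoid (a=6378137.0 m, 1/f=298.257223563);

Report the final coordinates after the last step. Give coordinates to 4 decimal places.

start: φ=50.171291°, λ=-137.697689°, h=2338.108 m
→ ECEF (a=6378137.000, f=1/298.257223563): X=-3028491.8228, Y=-2755938.8288, Z=4876809.6989

X=-3028491.8228 m, Y=-2755938.8288 m, Z=4876809.6989 m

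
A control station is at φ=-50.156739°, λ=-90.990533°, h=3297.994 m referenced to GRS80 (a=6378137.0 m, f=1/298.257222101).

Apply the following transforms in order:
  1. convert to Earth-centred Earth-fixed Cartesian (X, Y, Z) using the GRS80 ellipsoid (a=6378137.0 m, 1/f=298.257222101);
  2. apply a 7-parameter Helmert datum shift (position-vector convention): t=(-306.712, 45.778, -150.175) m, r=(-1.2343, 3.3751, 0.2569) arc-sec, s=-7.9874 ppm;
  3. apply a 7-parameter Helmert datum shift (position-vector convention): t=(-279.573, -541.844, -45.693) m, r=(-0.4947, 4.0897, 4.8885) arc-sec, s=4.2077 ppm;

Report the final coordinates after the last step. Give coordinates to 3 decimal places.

start: φ=-50.156739°, λ=-90.990533°, h=3297.994 m
→ ECEF (a=6378137.000, f=1/298.257222101): X=-70818.8588, Y=-4095994.2462, Z=-4876509.4236
→ Helmert 7p (PV): X=-71199.6971, Y=-4095945.0211, Z=-4876594.9787
→ Helmert 7p (PV): X=-71479.1857, Y=-4096517.4830, Z=-4876649.9556

X=-71479.186 m, Y=-4096517.483 m, Z=-4876649.956 m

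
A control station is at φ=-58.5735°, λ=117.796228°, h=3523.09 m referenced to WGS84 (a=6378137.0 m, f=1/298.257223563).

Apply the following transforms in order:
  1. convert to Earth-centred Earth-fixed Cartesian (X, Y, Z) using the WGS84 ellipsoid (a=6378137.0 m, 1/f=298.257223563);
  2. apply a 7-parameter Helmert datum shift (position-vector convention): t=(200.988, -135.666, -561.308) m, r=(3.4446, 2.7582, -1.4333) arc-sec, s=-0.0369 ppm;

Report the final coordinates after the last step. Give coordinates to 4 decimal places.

start: φ=-58.573500°, λ=117.796228°, h=3523.090 m
→ ECEF (a=6378137.000, f=1/298.257223563): X=-1555466.5017, Y=2950675.5739, Z=-5422322.4967
→ Helmert 7p (PV): X=-1555317.4605, Y=2950641.1599, Z=-5422813.5287

X=-1555317.4605 m, Y=2950641.1599 m, Z=-5422813.5287 m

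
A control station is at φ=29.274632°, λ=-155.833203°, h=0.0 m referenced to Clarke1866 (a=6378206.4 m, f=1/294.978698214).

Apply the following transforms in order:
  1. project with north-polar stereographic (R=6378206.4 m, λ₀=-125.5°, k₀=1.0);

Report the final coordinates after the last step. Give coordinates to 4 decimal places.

start: φ=29.274632°, λ=-155.833203°, h=0.000 m
→ stereo (R=6378206.4, λ₀=-125.5°): E=-3774062.9129, N=-6449951.1410

E=-3774062.9129 m, N=-6449951.1410 m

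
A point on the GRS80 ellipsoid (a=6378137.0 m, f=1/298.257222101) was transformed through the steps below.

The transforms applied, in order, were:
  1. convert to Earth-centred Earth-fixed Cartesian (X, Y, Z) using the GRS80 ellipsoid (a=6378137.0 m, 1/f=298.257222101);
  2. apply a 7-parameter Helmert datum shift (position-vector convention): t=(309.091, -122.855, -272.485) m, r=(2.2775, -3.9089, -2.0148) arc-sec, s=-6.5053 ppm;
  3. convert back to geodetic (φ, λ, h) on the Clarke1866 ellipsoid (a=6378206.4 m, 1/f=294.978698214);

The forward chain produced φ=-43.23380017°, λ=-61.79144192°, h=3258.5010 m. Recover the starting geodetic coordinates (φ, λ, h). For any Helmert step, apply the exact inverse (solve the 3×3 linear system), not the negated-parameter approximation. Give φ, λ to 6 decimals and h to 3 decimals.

start: φ=-43.233800°, λ=-61.791442°, h=3258.501 m
→ ECEF (a=6378206.400, f=1/294.978698214): X=2201143.1351, Y=-4103642.6794, Z=-4348492.0098
→ Helmert⁻¹: X=2200806.0420, Y=-4103573.0334, Z=-4348244.2086
→ geod (Bowring, a=6378137.000): φ=-43.23140000°, λ=-61.79469200°, h=2885.9430 m

φ=-43.231400°, λ=-61.794692°, h=2885.943 m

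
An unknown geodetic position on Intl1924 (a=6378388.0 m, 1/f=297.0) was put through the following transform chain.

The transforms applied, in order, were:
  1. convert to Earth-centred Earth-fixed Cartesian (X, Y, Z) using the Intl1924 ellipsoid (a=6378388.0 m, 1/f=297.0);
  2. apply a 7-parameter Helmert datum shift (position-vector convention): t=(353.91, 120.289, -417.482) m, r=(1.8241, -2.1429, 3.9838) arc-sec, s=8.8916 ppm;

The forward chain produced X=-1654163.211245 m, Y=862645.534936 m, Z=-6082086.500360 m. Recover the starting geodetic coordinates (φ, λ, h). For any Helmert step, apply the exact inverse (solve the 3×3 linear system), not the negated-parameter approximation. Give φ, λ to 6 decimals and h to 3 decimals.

start: X=-1654163.2112, Y=862645.5349, Z=-6082086.5004 m
→ Helmert⁻¹: X=-1654548.9341, Y=862495.7502, Z=-6081605.3813
→ geod (Bowring, a=6378388.000): φ=-73.05181600°, λ=152.46753000°, h=2644.6630 m

φ=-73.051816°, λ=152.467530°, h=2644.663 m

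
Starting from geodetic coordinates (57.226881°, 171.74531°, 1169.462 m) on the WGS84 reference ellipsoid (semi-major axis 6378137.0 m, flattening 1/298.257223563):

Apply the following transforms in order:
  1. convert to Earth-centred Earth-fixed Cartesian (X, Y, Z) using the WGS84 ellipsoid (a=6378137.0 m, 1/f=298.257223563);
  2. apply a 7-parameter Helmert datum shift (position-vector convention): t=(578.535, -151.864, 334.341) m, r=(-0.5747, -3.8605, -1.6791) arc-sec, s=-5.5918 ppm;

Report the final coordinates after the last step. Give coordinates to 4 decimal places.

start: φ=57.226881°, λ=171.745310°, h=1169.462 m
→ ECEF (a=6378137.000, f=1/298.257223563): X=-3425544.3987, Y=496966.5993, Z=5340602.2132
→ Helmert 7p (PV): X=-3425042.6186, Y=496854.7219, Z=5340841.1931

X=-3425042.6186 m, Y=496854.7219 m, Z=5340841.1931 m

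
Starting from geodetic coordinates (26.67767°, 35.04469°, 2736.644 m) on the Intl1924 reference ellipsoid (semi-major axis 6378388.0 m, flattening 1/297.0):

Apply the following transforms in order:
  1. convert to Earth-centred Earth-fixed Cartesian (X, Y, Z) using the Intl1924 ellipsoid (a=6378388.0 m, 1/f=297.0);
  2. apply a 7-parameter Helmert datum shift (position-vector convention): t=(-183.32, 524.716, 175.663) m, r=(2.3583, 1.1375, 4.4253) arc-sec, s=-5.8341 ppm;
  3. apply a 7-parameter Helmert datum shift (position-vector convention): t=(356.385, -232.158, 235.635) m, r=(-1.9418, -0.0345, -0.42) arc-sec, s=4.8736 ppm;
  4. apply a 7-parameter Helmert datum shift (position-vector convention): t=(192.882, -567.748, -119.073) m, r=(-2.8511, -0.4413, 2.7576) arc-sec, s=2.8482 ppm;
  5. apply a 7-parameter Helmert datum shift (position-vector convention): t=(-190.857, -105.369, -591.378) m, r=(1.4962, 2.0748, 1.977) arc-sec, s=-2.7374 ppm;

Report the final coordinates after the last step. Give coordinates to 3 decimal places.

X=4671349.204 m, Y=3276125.321 m, Z=2847237.579 m

start: φ=26.677670°, λ=35.044690°, h=2736.644 m
→ ECEF (a=6378388.000, f=1/297.0): X=4671279.1314, Y=3276297.7626, Z=2847616.0429
→ Helmert 7p (PV): X=4671013.9717, Y=3276871.0259, Z=2847786.7906
→ Helmert 7p (PV): X=4671399.3175, Y=3276672.1363, Z=2848006.2369
→ Helmert 7p (PV): X=4671555.6046, Y=3276215.5408, Z=2847859.9780
→ Helmert 7p (PV): X=4671349.2043, Y=3276125.3214, Z=2847237.5785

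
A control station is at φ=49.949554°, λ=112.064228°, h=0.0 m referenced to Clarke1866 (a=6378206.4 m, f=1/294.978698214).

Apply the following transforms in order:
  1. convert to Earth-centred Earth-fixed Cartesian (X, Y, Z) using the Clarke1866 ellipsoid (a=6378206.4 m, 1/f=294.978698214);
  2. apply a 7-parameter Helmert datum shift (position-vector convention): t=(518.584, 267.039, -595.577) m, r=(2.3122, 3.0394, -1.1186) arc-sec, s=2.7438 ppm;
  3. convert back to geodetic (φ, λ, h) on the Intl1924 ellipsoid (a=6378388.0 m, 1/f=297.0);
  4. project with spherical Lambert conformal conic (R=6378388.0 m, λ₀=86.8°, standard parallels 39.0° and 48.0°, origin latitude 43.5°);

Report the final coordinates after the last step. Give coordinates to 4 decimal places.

start: φ=49.949554°, λ=112.064228°, h=0.000 m
→ ECEF (a=6378206.400, f=1/294.978698214): X=-1544766.1717, Y=3811124.6230, Z=4858976.1046
→ Helmert 7p (PV): X=-1544159.5586, Y=3811356.0278, Z=4858459.3448
→ geod (Bowring, a=6378388.000): φ=49.94535752°, λ=112.05518401°, h=-671.4987 m
→ lcc (R=6378388.0, λ₀=86.8°): E=1787598.7254, N=990405.4331

E=1787598.7254 m, N=990405.4331 m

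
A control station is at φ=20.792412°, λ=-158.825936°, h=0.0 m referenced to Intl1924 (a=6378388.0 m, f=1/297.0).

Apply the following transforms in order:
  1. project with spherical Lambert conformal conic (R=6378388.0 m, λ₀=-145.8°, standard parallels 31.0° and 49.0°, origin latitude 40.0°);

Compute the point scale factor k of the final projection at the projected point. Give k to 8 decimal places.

1.04216717

start: φ=20.792412°, λ=-158.825936°, h=0.000 m
→ into lcc (λ₀=-145.8°): φ=20.79241200°, λ−λ₀=-13.02593600°
scale k = 1.04216717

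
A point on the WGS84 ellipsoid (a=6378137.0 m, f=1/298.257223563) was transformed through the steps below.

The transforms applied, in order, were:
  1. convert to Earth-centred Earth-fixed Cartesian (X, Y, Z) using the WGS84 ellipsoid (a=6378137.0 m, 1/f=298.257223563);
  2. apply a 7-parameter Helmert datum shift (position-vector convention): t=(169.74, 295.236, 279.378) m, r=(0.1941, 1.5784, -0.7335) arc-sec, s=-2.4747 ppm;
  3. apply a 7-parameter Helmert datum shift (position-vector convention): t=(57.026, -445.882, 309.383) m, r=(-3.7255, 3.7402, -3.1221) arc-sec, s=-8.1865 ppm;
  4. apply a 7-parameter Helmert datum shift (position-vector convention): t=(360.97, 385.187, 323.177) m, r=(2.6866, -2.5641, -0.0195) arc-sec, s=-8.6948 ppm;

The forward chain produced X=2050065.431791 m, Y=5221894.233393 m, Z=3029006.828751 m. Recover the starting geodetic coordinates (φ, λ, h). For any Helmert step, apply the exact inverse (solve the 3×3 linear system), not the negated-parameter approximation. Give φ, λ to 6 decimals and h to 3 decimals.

φ=28.522643°, λ=68.571633°, h=1424.742 m

start: X=2050065.4318, Y=5221894.2334, Z=3029006.8288 m
→ Helmert⁻¹: X=2049759.4391, Y=5221594.0883, Z=3028616.4937
→ Helmert⁻¹: X=2049585.2350, Y=5222059.0448, Z=3028463.3867
→ Helmert⁻¹: X=2049378.8248, Y=5221786.8686, Z=3028202.2712
→ geod (Bowring, a=6378137.000): φ=28.52264300°, λ=68.57163300°, h=1424.7420 m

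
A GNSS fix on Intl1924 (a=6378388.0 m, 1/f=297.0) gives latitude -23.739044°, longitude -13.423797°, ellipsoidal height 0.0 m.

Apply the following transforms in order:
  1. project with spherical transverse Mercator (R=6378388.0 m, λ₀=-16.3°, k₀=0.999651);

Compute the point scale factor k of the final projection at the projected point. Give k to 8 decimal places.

1.00070720

start: φ=-23.739044°, λ=-13.423797°, h=0.000 m
→ into tm (λ₀=-16.3°): φ=-23.73904400°, λ−λ₀=2.87620300°
scale k = 1.00070720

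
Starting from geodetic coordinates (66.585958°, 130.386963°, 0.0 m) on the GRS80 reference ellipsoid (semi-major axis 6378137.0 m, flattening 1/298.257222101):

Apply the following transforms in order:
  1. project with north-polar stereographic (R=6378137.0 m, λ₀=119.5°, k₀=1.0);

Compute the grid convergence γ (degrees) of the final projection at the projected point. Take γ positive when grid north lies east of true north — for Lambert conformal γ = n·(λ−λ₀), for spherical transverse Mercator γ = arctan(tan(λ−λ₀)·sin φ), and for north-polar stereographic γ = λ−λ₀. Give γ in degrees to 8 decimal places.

start: φ=66.585958°, λ=130.386963°, h=0.000 m
→ into stereo (λ₀=119.5°): φ=66.58595800°, λ−λ₀=10.88696300°
convergence γ = 10.88696300°

10.88696300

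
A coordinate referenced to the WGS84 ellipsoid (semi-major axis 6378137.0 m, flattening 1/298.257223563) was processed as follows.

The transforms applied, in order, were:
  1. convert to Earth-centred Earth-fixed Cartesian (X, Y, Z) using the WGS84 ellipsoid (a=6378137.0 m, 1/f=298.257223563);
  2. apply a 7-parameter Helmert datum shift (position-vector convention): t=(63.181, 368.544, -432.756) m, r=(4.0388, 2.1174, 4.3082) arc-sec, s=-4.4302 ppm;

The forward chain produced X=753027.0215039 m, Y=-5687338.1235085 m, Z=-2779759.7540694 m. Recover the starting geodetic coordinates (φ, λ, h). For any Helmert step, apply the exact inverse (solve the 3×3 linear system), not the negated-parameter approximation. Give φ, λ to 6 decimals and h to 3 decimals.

φ=-25.996967°, λ=-82.459767°, h=1050.096 m

start: X=753027.0215, Y=-5687338.1235, Z=-2779759.7541 m
→ Helmert⁻¹: X=752876.9066, Y=-5687802.0094, Z=-2779220.2116
→ geod (Bowring, a=6378137.000): φ=-25.99696700°, λ=-82.45976700°, h=1050.0960 m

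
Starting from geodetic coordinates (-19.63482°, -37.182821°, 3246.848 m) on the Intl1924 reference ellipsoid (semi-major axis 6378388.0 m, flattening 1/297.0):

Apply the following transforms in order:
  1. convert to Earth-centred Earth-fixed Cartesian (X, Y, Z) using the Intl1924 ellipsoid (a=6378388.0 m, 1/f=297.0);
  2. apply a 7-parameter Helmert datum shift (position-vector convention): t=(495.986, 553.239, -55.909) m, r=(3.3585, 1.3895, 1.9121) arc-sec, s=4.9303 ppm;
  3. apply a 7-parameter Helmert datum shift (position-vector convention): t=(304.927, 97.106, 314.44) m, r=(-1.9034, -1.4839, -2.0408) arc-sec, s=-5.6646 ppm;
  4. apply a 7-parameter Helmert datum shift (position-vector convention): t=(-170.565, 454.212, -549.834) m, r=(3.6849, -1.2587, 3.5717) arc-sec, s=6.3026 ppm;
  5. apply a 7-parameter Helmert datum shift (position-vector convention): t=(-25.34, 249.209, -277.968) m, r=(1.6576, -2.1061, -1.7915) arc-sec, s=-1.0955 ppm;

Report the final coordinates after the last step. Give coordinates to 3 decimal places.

X=4791192.742 m, Y=-3632479.075 m, Z=-2131400.577 m

start: φ=-19.634820°, λ=-37.182821°, h=3246.848 m
→ ECEF (a=6378388.000, f=1/297.0): X=4790501.4660, Y=-3633925.1651, Z=-2130782.3904
→ Helmert 7p (PV): X=4791040.4037, Y=-3633310.7391, Z=-2130940.2456
→ Helmert 7p (PV): X=4791297.5735, Y=-3633260.1186, Z=-2130545.7396
→ Helmert 7p (PV): X=4791233.1218, Y=-3632707.7763, Z=-2131144.6715
→ Helmert 7p (PV): X=4791192.7418, Y=-3632479.0751, Z=-2131400.5766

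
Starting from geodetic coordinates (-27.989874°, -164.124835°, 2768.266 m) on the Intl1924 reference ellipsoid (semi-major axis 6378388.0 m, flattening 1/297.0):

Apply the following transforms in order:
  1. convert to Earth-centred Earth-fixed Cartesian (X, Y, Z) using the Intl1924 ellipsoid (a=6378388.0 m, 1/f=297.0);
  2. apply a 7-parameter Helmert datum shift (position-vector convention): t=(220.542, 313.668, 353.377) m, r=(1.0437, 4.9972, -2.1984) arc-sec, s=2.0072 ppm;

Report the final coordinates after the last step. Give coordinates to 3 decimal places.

X=-5423740.401 m, Y=-1542102.706 m, Z=-2976384.246 m

start: φ=-27.989874°, λ=-164.124835°, h=2768.266 m
→ ECEF (a=6378388.000, f=1/297.0): X=-5423861.4954, Y=-1542486.1491, Z=-2976855.2473
→ Helmert 7p (PV): X=-5423740.4010, Y=-1542102.7059, Z=-2976384.2457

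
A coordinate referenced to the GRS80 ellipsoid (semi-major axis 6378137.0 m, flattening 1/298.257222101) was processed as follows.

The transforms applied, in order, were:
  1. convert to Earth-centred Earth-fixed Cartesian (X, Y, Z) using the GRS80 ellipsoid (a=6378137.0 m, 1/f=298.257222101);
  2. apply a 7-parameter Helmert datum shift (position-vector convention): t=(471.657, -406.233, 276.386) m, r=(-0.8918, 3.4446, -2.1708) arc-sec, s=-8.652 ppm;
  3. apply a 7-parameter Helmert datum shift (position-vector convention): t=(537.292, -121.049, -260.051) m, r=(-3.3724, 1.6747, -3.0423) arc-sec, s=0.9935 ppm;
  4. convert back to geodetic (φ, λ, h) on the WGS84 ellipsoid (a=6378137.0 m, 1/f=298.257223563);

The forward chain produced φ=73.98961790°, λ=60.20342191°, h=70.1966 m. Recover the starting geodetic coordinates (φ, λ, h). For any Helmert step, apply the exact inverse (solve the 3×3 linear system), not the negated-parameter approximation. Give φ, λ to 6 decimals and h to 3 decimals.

start: φ=73.989618°, λ=60.203422°, h=70.197 m
→ ECEF (a=6378137.000, f=1/298.257223563): X=876893.0479, Y=1531353.6403, Z=6108686.6852
→ Helmert⁻¹: X=876282.6983, Y=1531386.2117, Z=6108972.8196
→ Helmert⁻¹: X=875700.4820, Y=1531788.5024, Z=6108770.5334
→ geod (Bowring, a=6378137.000): φ=73.99167500°, λ=60.24404500°, h=91.5530 m

φ=73.991675°, λ=60.244045°, h=91.553 m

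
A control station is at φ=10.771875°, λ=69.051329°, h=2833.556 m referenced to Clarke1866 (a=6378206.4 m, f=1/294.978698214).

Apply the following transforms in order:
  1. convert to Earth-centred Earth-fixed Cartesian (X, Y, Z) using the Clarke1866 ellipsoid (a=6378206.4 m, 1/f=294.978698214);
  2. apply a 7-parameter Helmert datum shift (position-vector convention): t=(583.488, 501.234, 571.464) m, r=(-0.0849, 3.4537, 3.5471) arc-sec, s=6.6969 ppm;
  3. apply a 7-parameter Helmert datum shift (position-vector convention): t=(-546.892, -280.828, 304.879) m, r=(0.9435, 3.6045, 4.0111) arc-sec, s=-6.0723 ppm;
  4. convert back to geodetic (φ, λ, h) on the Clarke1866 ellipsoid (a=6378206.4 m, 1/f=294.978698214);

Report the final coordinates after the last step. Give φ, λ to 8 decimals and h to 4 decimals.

start: φ=10.771875°, λ=69.051329°, h=2833.556 m
→ ECEF (a=6378206.400, f=1/294.978698214): X=2241486.6548, Y=5854944.6775, Z=1184681.9153
→ Helmert 7p (PV): X=2242004.3031, Y=5855524.1559, Z=1185221.3713
→ Helmert 7p (PV): X=2241350.6408, Y=5855245.9485, Z=1185506.6585
→ geod (Bowring, a=6378206.400): φ=10.77880338°, λ=69.05347420°, h=3216.3776 m

φ=10.77880338°, λ=69.05347420°, h=3216.3776 m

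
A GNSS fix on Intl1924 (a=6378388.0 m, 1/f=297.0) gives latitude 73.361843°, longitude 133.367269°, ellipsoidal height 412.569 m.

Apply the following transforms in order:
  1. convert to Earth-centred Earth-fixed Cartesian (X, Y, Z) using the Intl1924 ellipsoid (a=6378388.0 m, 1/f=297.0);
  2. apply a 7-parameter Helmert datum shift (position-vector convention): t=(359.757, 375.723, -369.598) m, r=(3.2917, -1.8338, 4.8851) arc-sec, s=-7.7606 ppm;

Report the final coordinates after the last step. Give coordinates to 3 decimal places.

start: φ=73.361843°, λ=133.367269°, h=412.569 m
→ ECEF (a=6378388.000, f=1/297.0): X=-1258039.6651, Y=1331862.8893, Z=6089467.6101
→ Helmert 7p (PV): X=-1257755.8262, Y=1332101.3029, Z=6089060.8242

X=-1257755.826 m, Y=1332101.303 m, Z=6089060.824 m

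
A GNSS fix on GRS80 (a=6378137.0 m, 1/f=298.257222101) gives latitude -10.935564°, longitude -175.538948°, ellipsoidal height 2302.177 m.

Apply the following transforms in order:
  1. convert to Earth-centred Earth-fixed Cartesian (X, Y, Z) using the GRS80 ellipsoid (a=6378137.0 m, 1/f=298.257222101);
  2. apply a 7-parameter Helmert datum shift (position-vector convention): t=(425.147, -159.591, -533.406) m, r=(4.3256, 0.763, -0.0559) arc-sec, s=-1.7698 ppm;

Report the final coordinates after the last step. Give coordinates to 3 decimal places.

start: φ=-10.935564°, λ=-175.538948°, h=2302.177 m
→ ECEF (a=6378137.000, f=1/298.257222101): X=-6246351.0120, Y=-487326.3266, Z=-1202445.5271
→ Helmert 7p (PV): X=-6245919.3903, Y=-487458.1458, Z=-1202963.9188

X=-6245919.390 m, Y=-487458.146 m, Z=-1202963.919 m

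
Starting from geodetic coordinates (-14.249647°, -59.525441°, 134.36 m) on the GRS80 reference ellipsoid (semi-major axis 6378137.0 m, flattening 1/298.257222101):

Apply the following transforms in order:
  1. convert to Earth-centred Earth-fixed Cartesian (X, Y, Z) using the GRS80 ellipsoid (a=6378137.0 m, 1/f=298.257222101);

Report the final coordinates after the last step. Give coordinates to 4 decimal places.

X=3135886.6101 m, Y=-5329088.6011 m, Z=-1559800.8487 m

start: φ=-14.249647°, λ=-59.525441°, h=134.360 m
→ ECEF (a=6378137.000, f=1/298.257222101): X=3135886.6101, Y=-5329088.6011, Z=-1559800.8487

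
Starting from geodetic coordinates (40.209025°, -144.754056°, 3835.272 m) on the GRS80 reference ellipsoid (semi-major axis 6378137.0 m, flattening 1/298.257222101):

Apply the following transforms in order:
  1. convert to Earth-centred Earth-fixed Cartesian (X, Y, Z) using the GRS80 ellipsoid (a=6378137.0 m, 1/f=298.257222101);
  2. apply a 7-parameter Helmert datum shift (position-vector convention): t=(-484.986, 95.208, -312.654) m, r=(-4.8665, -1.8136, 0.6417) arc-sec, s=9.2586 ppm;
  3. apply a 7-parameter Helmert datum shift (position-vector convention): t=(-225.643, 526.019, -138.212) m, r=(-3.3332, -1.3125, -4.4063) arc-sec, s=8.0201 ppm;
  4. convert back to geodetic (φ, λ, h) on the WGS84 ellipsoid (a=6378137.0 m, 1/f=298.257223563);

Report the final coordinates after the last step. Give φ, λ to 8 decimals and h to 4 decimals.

start: φ=40.209025°, λ=-144.754056°, h=3835.272 m
→ ECEF (a=6378137.000, f=1/298.257222101): X=-3985969.9459, Y=-2816581.9642, Z=4098213.7446
→ Helmert 7p (PV): X=-3986519.1080, Y=-2816428.5425, Z=4097970.4406
→ Helmert 7p (PV): X=-3986862.9656, Y=-2815773.7265, Z=4097885.2409
→ geod (Bowring, a=6378137.000): φ=40.20523865°, λ=-144.76785390°, h=3824.0866 m

φ=40.20523865°, λ=-144.76785390°, h=3824.0866 m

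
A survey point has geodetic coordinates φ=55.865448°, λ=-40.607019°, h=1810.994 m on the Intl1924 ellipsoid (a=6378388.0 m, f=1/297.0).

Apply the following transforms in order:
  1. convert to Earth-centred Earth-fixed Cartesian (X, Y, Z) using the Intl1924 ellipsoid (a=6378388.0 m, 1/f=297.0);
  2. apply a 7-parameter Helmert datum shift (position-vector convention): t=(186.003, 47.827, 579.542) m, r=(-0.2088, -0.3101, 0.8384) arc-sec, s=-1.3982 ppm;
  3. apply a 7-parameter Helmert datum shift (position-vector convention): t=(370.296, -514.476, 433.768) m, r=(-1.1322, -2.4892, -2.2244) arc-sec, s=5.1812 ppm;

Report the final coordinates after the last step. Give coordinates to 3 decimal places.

start: φ=55.865448°, λ=-40.607019°, h=1810.994 m
→ ECEF (a=6378388.000, f=1/297.0): X=2724317.1039, Y=-2335601.1415, Z=5257657.6483
→ Helmert 7p (PV): X=2724500.8868, Y=-2335533.6531, Z=5258236.2991
→ Helmert 7p (PV): X=2724796.6554, Y=-2336060.7487, Z=5258743.0104

X=2724796.655 m, Y=-2336060.749 m, Z=5258743.010 m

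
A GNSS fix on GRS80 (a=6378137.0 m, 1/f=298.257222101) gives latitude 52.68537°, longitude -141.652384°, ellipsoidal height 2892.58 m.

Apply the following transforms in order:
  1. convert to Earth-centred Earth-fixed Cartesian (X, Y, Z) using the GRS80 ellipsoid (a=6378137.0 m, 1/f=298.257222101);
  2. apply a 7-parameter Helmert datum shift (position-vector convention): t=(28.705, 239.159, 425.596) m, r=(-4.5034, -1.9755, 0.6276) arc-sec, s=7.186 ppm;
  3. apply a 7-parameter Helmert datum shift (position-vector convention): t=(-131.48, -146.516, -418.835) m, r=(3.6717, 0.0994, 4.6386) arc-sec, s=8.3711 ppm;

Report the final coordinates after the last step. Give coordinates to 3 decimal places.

start: φ=52.685370°, λ=-141.652384°, h=2892.580 m
→ ECEF (a=6378137.000, f=1/298.257222101): X=-3040060.7244, Y=-2405000.2225, Z=5051695.9677
→ Helmert 7p (PV): X=-3040094.9305, Y=-2404677.3009, Z=5052181.2578
→ Helmert 7p (PV): X=-3040195.3466, Y=-2405002.2488, Z=5051763.3744

X=-3040195.347 m, Y=-2405002.249 m, Z=5051763.374 m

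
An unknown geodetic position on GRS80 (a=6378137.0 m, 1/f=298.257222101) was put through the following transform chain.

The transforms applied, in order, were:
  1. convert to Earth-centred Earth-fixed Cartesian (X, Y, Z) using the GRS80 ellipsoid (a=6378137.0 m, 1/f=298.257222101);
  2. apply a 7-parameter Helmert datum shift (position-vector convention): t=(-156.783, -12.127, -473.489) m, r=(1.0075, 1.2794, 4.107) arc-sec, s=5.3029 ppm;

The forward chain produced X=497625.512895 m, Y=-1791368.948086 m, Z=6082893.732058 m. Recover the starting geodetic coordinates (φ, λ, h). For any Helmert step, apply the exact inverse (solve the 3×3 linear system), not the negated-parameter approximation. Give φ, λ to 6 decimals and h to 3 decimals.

φ=73.113099°, λ=-74.472466°, h=2535.670 m

start: X=497625.5129, Y=-1791368.9481, Z=6082893.7321 m
→ Helmert⁻¹: X=497706.2554, Y=-1791327.5176, Z=6083346.7986
→ geod (Bowring, a=6378137.000): φ=73.11309900°, λ=-74.47246600°, h=2535.6700 m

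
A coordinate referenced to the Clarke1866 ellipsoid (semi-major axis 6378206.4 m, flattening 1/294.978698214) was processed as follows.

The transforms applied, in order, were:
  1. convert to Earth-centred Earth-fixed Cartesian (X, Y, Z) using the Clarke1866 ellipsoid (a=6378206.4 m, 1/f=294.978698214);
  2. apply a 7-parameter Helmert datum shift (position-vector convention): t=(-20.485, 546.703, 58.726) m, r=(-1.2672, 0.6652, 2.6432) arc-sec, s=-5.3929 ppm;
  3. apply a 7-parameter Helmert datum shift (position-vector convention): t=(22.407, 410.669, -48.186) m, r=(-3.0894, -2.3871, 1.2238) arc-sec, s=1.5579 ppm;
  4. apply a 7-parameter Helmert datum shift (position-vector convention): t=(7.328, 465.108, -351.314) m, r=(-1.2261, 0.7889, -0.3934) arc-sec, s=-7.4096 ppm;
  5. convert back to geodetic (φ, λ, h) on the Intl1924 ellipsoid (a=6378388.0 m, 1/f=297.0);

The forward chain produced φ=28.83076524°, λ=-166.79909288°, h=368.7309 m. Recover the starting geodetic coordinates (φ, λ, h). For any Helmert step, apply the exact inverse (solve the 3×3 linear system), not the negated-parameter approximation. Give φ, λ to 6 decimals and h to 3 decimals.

φ=28.833016°, λ=-166.785034°, h=1112.922 m

start: φ=28.830765°, λ=-166.799093°, h=368.731 m
→ ECEF (a=6378388.000, f=1/297.0): X=-5444689.6685, Y=-1277131.3765, Z=3057703.6510
→ Helmert⁻¹: X=-5444746.5991, Y=-1277634.5135, Z=3058049.2050
→ Helmert⁻¹: X=-5444732.7149, Y=-1278056.6913, Z=3058136.4961
→ Helmert⁻¹: X=-5444767.8392, Y=-1278559.3046, Z=3058068.8480
→ geod (Bowring, a=6378206.400): φ=28.83301600°, λ=-166.78503400°, h=1112.9220 m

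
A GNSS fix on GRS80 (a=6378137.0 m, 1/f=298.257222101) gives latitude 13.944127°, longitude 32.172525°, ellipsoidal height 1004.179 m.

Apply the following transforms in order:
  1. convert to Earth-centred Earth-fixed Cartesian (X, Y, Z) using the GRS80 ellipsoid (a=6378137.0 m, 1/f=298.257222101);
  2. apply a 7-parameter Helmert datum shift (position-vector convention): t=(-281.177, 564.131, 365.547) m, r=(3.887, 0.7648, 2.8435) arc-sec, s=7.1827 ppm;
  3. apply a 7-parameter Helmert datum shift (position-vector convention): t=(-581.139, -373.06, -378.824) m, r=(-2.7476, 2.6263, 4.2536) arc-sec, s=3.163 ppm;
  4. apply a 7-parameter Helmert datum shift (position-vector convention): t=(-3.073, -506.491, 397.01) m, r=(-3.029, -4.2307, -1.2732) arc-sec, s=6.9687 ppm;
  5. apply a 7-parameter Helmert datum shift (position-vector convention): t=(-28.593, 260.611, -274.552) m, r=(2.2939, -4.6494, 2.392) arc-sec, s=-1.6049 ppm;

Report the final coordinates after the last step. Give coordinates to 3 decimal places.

X=5240529.911 m, Y=3297450.862 m, Z=1527504.043 m

start: φ=13.944127°, λ=32.172525°, h=1004.179 m
→ ECEF (a=6378137.000, f=1/298.257222101): X=5241513.5467, Y=3297248.0925, Z=1527224.9728
→ Helmert 7p (PV): X=5241230.2256, Y=3297879.3846, Z=1527644.1907
→ Helmert 7p (PV): X=5240617.1065, Y=3297645.1904, Z=1527159.5332
→ Helmert 7p (PV): X=5240639.5853, Y=3297151.7575, Z=1527626.2504
→ Helmert 7p (PV): X=5240529.9114, Y=3297450.8622, Z=1527504.0434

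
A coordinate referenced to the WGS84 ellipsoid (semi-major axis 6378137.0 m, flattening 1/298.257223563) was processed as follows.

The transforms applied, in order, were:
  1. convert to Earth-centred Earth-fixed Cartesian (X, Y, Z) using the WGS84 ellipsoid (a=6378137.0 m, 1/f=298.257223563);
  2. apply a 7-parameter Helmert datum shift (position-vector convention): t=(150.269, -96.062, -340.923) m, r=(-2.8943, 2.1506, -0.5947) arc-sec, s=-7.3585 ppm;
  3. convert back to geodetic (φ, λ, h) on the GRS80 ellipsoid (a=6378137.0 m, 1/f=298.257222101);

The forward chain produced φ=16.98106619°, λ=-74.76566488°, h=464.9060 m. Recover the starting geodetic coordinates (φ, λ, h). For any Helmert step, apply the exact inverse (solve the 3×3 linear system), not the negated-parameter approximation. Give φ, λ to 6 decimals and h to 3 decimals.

φ=16.983738°, λ=-74.766863°, h=484.871 m

start: φ=16.981066°, λ=-74.765665°, h=464.906 m
→ ECEF (a=6378137.000, f=1/298.257222101): X=1603471.3869, Y=-5887807.8350, Z=1850965.2551
→ Helmert⁻¹: X=1603330.5897, Y=-5887776.4520, Z=1851253.9010
→ geod (Bowring, a=6378137.000): φ=16.98373800°, λ=-74.76686300°, h=484.8710 m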